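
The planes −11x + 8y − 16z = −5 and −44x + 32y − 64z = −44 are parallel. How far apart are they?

2/7

Divide the second equation by 4 to match normals: −11x + 8y − 16z = -11.
With common normal n = (−11, 8, −16) (|n| = 21), the distance is |(-5) − (-11)|/|n| = 6/21 = 2/7.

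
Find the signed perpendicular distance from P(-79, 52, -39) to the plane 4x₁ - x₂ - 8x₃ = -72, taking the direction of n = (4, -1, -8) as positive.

n·P − (-72) = 16.
|n| = 9, so the signed distance is 16/9.

16/9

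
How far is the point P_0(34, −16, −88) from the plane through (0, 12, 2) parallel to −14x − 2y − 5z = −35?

2

Parallel planes share the normal n = (−14, −2, −5); since (0, 12, 2) lies on the plane, its equation is −14x − 2y − 5z = -34.
d = |(-14)·34 + (-2)·(-16) + (-5)·(-88) − (-34)| / √(196 + 4 + 25) = |30| / 15 = 2.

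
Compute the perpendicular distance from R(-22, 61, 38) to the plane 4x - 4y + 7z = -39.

d = |4·(-22) + (-4)·61 + 7·38 − (-39)| / √(16 + 16 + 49) = |-27| / 9 = 3.

3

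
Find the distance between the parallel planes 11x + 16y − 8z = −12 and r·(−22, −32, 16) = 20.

Divide the second equation by -2 to match normals: 11x + 16y − 8z = -10.
With common normal n = (11, 16, −8) (|n| = 21), the distance is |(-12) − (-10)|/|n| = 2/21.

2/21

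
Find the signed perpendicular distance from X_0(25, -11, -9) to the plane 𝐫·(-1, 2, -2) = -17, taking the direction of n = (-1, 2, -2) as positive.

n·X_0 − (-17) = -12.
|n| = 3, so the signed distance is -12/3 = -4.

-4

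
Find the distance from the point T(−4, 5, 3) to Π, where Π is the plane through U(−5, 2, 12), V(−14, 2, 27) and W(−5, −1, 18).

2√70/35

UV = (−9, 0, 15) and UW = (0, −3, 6), so a normal is n = UV × UW = (45, 54, 27).
d = |45·(-4) + 54·5 + 27·3 − 207| / √(2025 + 2916 + 729) = |-36| / (9√70) = 4/√70.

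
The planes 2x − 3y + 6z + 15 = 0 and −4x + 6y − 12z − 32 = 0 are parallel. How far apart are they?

Divide the second equation by -2 to match normals: 2x − 3y + 6z = -16.
Both planes have normal n = (2, −3, 6), |n| = 7. Any point on the first plane is at distance |(-16) − (-15)|/|n| = 1/7 from the second.

1/7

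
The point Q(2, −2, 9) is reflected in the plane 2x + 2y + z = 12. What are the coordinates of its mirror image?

With n = (2, 2, 1), the signed offset is (n·Q − 12)/|n|² = -3/9 = -1/3.
Q' = Q − 2t·n = (2, −2, 9) − (-2/3)·(2, 2, 1) = (10/3, −2/3, 29/3).

(10/3, -2/3, 29/3)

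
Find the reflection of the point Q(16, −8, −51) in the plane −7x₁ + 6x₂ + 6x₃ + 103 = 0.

(-26, 28, -15)

n = (−7, 6, 6), |n|² = 121, n·Q − (-103) = -363, so t = -363/121 = -3.
Foot F = Q − (-3)·n = (−5, 10, −33); the reflection is 2F − Q = (−26, 28, −15).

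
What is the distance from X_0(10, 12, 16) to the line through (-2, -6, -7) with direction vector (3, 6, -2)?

3√89

Direction vector d = (3, 6, -2).
AP = (12, 18, 23), and AP × d = (-174, 93, 18).
|AP × d|² = 39249 and |d|² = 49, so the distance is √(39249/49) = √801 = 3√89.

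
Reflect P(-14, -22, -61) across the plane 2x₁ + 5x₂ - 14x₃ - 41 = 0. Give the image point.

(-26, -52, 23)

With n = (2, 5, -14), the signed offset is (n·P − 41)/|n|² = 675/225 = 3.
P' = P − 2t·n = (-14, -22, -61) − 6·(2, 5, -14) = (-26, -52, 23).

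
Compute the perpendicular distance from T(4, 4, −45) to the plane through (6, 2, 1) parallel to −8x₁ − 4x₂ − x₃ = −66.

Parallel planes share the normal n = (−8, −4, −1); since (6, 2, 1) lies on the plane, its equation is −8x₁ − 4x₂ − x₃ = -57.
Then n·(4, 4, −45) − (−57) = 54.
|n| = √(64 + 16 + 1) = 9, so the distance is |54|/9 = 6.

6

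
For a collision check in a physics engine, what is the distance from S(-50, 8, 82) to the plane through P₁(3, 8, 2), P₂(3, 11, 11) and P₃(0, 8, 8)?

13√14/7

P₁P₂ = (0, 3, 9) and P₁P₃ = (-3, 0, 6), so a normal is n = P₁P₂ × P₁P₃ = (18, -27, 9).
d = |18·(-50) + (-27)·8 + 9·82 − (-144)| / √(324 + 729 + 81) = |-234| / (9√14) = 26/√14.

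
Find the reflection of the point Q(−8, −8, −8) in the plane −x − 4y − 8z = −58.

(-4, 8, 24)

n = (−1, −4, −8), |n|² = 81, n·Q − (-58) = 162, so t = 162/81 = 2.
Foot F = Q − 2·n = (−6, 0, 8); the reflection is 2F − Q = (−4, 8, 24).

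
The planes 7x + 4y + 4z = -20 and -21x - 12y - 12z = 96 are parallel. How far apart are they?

4/3

Divide the second equation by -3 to match normals: 7x + 4y + 4z = -32.
Both planes have normal n = (7, 4, 4), |n| = 9. Any point on the first plane is at distance |(-32) − (-20)|/|n| = 12/9 = 4/3 from the second.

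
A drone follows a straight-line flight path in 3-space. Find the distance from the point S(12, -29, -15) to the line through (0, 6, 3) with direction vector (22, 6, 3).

√1693

Direction vector d = (22, 6, 3).
AP = (12, -35, -18), and AP × d = (3, -432, 842).
|AP × d|² = 895597 and |d|² = 529, so the distance is √(895597/529) = √1693.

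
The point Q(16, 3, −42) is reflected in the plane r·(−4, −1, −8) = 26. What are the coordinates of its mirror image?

(40, 9, 6)

n = (−4, −1, −8), |n|² = 81, n·Q − 26 = 243, so t = 243/81 = 3.
Foot F = Q − 3·n = (28, 6, −18); the reflection is 2F − Q = (40, 9, 6).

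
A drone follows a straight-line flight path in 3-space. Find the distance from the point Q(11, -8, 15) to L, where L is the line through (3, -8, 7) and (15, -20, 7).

4√6

A direction vector is d = (12, -12, 0).
AP = (8, 0, 8); AP·d = 96, |AP|² = 128, |d|² = 288.
distance² = |AP|² − (AP·d)²/|d|² = 128 − 9216/288 = 96, so the distance is 4√6.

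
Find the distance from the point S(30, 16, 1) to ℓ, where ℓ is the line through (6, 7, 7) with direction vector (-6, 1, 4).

Direction vector d = (-6, 1, 4).
AP = (24, 9, -6); AP·d = -159, |AP|² = 693, |d|² = 53.
distance² = |AP|² − (AP·d)²/|d|² = 693 − 25281/53 = 216, so the distance is 6√6.

6√6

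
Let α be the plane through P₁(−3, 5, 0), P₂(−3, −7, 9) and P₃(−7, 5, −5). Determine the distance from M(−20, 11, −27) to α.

√2/2

P₁P₂ = (0, −12, 9) and P₁P₃ = (−4, 0, −5), so a normal is n = P₁P₂ × P₁P₃ = (60, −36, −48).
n = (60, −36, −48); n·P − (-360) = 60; |n| = 60√2; distance = 60/(60√2) = √2/2.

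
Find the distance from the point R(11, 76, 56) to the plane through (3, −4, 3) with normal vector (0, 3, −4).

28/5

The plane has equation n·(r − (3, −4, 3)) = 0, i.e. n·r = -24.
n = (0, 3, −4); n·P − (-24) = 28; |n| = 5; distance = 28/5.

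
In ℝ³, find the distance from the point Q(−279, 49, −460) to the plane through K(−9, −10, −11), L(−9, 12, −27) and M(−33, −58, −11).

7

KL = (0, 22, −16) and KM = (−24, −48, 0), so a normal is n = KL × KM = (−768, 384, 528).
d = |(-768)·(-279) + 384·49 + 528·(-460) − (-2736)| / √(589824 + 147456 + 278784) = |-7056| / 1008 = 7.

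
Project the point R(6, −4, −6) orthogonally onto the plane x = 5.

The perpendicular from R has direction n = (1, 0, 0): r = (6, −4, −6) + μ(1, 0, 0).
Substitute into the plane: n·(R + μn) = 5 gives 6 + 1μ = 5, so μ = -1.
Foot = (6, −4, −6) + (-1)·(1, 0, 0) = (5, −4, −6).

(5, -4, -6)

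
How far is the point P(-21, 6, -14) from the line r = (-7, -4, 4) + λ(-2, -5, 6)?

Direction vector d = (-2, -5, 6).
AP = (-14, 10, -18); AP·d = -130, |AP|² = 620, |d|² = 65.
distance² = |AP|² − (AP·d)²/|d|² = 620 − 16900/65 = 360, so the distance is 6√10.

6√10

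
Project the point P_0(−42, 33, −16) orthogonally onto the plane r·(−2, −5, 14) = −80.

The perpendicular from P_0 has direction n = (−2, −5, 14): r = (−42, 33, −16) + μ(−2, −5, 14).
Substitute into the plane: n·(P_0 + μn) = -80 gives -305 + 225μ = -80, so μ = 1.
Foot = (−42, 33, −16) + 1·(−2, −5, 14) = (−44, 28, −2).

(-44, 28, -2)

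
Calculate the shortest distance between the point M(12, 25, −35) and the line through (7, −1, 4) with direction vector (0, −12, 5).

Direction vector d = (0, −12, 5).
AP = (5, 26, −39), and AP × d = (−338, −25, −60).
|AP × d|² = 118469 and |d|² = 169, so the distance is √(118469/169) = √701.

√701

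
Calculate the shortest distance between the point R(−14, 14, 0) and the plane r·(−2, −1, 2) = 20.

2

Normal vector n = (−2, −1, 2), and n·(−14, 14, 0) − 20 = −6.
|n| = √(4 + 1 + 4) = 3, so the distance is |-6|/3 = 2.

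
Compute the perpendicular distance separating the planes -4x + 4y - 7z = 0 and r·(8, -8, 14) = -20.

10/9

Divide the second equation by -2 to match normals: -4x + 4y - 7z = 10.
With common normal n = (-4, 4, -7) (|n| = 9), the distance is |0 − 10|/|n| = 10/9.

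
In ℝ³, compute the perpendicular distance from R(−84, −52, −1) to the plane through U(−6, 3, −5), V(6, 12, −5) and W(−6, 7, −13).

22√29/29

UV = (12, 9, 0) and UW = (0, 4, −8), so a normal is n = UV × UW = (−72, 96, 48).
d = |(-72)·(-84) + 96·(-52) + 48·(-1) − 480| / √(5184 + 9216 + 2304) = |528| / (24√29) = 22/√29.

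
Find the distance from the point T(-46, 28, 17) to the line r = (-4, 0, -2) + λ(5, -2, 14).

√2909

Direction vector d = (5, -2, 14).
AP = (-42, 28, 19); AP·d = 0, |AP|² = 2909, |d|² = 225.
distance² = |AP|² − (AP·d)²/|d|² = 2909 − 0/225 = 2909, so the distance is √2909.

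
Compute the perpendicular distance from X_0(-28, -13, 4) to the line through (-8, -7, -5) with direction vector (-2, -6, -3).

6√13

Direction vector d = (-2, -6, -3).
AP = (-20, -6, 9), and AP × d = (72, -78, 108).
|AP × d|² = 22932 and |d|² = 49, so the distance is √(22932/49) = √468 = 6√13.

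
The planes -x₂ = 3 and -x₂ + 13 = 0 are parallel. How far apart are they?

With common normal n = (0, -1, 0) (|n| = 1), the distance is |3 − (-13)|/|n| = 16/1 = 16.

16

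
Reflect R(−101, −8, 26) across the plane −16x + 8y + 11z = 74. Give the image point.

(27, -72, -62)

With n = (−16, 8, 11), the signed offset is (n·R − 74)/|n|² = 1764/441 = 4.
R' = R − 2t·n = (−101, −8, 26) − 8·(−16, 8, 11) = (27, −72, −62).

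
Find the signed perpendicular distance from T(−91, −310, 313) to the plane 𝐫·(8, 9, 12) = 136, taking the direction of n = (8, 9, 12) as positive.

n·T − 136 = 102.
|n| = 17, so the signed distance is 102/17 = 6.

6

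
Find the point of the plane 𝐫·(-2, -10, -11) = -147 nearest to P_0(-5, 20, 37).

(-9, 0, 15)

n = (-2, -10, -11), |n|² = 225, and n·P_0 − (-147) = -450.
t = -450/225 = -2, so the foot is P_0 − t·n = (-5, 20, 37) − (-2)·(-2, -10, -11) = (-9, 0, 15).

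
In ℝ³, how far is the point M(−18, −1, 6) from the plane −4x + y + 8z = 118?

1/9

d = |(-4)·(-18) + 1·(-1) + 8·6 − 118| / √(16 + 1 + 64) = |1| / 9 = 1/9.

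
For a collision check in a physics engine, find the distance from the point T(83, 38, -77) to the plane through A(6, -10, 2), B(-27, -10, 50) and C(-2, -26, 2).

AB = (-33, 0, 48) and AC = (-8, -16, 0), so a normal is n = AB × AC = (768, -384, 528).
Then n·(83, 38, -77) - 9504 = -1008.
|n| = √(589824 + 147456 + 278784) = 1008, so the distance is |-1008|/1008 = 1.

1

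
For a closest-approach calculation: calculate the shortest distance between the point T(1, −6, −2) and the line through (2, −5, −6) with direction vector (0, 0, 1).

√2

Direction vector d = (0, 0, 1).
AP = (−1, −1, 4), and AP × d = (−1, 1, 0).
|AP × d|² = 2 and |d|² = 1, so the distance is √2.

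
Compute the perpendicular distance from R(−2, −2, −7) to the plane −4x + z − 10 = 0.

Normal vector n = (−4, 0, 1), and n·(−2, −2, −7) − 10 = −9.
|n| = √(16 + 0 + 1) = √17, so the distance is |-9|/√17 = 9√17/17.

9√17/17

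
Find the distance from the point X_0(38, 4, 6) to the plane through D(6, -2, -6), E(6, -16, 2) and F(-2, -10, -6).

20/9

DE = (0, -14, 8) and DF = (-8, -8, 0), so a normal is n = DE × DF = (64, -64, -112).
Then n·(38, 4, 6) - 1184 = 320.
|n| = √(4096 + 4096 + 12544) = 144, so the distance is |320|/144 = 20/9.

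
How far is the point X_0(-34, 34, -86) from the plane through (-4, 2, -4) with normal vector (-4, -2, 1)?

26√21/21

The plane has equation n·(r − (-4, 2, -4)) = 0, i.e. n·r = 8.
n = (-4, -2, 1); n·P − 8 = -26; |n| = √21; distance = 26/√21 = 26√21/21.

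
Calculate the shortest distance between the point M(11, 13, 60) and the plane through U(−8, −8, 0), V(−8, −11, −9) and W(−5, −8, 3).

UV = (0, −3, −9) and UW = (3, 0, 3), so a normal is n = UV × UW = (−9, −27, 9).
Then n·(11, 13, 60) − 288 = −198.
|n| = √(81 + 729 + 81) = 9√11, so the distance is |-198|/(9√11) = 2√11.

2√11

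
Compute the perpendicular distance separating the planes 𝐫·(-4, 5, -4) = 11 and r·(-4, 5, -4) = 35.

24/√57

With common normal n = (-4, 5, -4) (|n| = √57), the distance is |11 − 35|/|n| = 24/√57.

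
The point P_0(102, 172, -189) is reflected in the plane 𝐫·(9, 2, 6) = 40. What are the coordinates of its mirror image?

With n = (9, 2, 6), the signed offset is (n·P_0 − 40)/|n|² = 88/121 = 8/11.
P_0' = P_0 − 2t·n = (102, 172, -189) − (16/11)·(9, 2, 6) = (978/11, 1860/11, -2175/11).

(978/11, 1860/11, -2175/11)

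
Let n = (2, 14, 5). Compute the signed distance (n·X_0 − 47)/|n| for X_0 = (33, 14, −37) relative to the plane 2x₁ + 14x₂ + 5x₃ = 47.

n·X_0 − 47 = 30.
|n| = 15, so the signed distance is 30/15 = 2.

2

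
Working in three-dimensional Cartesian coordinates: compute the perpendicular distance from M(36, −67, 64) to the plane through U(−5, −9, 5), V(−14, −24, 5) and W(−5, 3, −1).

5√70/14

UV = (−9, −15, 0) and UW = (0, 12, −6), so a normal is n = UV × UW = (90, −54, −108).
Then n·(36, −67, 64) − (−504) = 450.
|n| = √(8100 + 2916 + 11664) = 18√70, so the distance is |450|/(18√70) = 5√70/14.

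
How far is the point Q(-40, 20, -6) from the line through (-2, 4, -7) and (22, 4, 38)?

2√353

A direction vector is d = (24, 0, 45).
AP = (-38, 16, 1), and AP × d = (720, 1734, -384).
|AP × d|² = 3672612 and |d|² = 2601, so the distance is √(3672612/2601) = √1412 = 2√353.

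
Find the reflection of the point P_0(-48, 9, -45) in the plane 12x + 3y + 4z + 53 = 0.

(48, 33, -13)

n = (12, 3, 4), |n|² = 169, n·P_0 − (-53) = -676, so t = -676/169 = -4.
Foot F = P_0 − (-4)·n = (0, 21, -29); the reflection is 2F − P_0 = (48, 33, -13).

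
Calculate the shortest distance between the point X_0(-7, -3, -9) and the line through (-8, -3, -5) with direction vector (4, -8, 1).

Direction vector d = (4, -8, 1).
AP = (1, 0, -4), and AP × d = (-32, -17, -8).
|AP × d|² = 1377 and |d|² = 81, so the distance is √(1377/81) = √17.

√17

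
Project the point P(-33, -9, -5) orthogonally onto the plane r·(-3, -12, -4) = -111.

(-27, 15, 3)

n = (-3, -12, -4), |n|² = 169, and n·P − (-111) = 338.
t = 338/169 = 2, so the foot is P − t·n = (-33, -9, -5) − 2·(-3, -12, -4) = (-27, 15, 3).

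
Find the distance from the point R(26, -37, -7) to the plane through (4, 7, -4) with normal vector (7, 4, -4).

10/9

The plane has equation n·(r − (4, 7, -4)) = 0, i.e. n·r = 72.
Then n·(26, -37, -7) - 72 = -10.
|n| = √(49 + 16 + 16) = 9, so the distance is |-10|/9 = 10/9.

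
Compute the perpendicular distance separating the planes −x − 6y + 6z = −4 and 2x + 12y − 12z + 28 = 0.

Divide the second equation by -2 to match normals: −x − 6y + 6z = 14.
Both planes have normal n = (−1, −6, 6), |n| = √73. Any point on the first plane is at distance |14 − (-4)|/|n| = 18/√73 from the second.

18√73/73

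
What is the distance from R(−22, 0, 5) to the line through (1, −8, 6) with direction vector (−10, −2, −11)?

Direction vector d = (−10, −2, −11).
AP = (−23, 8, −1), and AP × d = (−90, −243, 126).
|AP × d|² = 83025 and |d|² = 225, so the distance is √(83025/225) = √369 = 3√41.

3√41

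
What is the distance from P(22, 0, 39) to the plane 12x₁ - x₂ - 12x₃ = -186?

18/17

Normal vector n = (12, -1, -12), and n·(22, 0, 39) - (-186) = -18.
|n| = √(144 + 1 + 144) = 17, so the distance is |-18|/17 = 18/17.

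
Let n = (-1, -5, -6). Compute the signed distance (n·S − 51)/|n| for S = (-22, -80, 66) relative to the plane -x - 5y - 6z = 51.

n·S − 51 = -25.
|n| = √62, so the signed distance is -25√62/62.

-25√62/62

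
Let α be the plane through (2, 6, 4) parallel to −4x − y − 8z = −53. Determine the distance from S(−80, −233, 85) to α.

Parallel planes share the normal n = (−4, −1, −8); since (2, 6, 4) lies on the plane, its equation is −4x − y − 8z = -46.
n = (−4, −1, −8); n·P − (-46) = -81; |n| = 9; distance = 81/9 = 9.

9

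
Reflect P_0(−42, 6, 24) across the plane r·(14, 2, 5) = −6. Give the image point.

n = (14, 2, 5), |n|² = 225, n·P_0 − (-6) = -450, so t = -450/225 = -2.
Foot F = P_0 − (-2)·n = (−14, 10, 34); the reflection is 2F − P_0 = (14, 14, 44).

(14, 14, 44)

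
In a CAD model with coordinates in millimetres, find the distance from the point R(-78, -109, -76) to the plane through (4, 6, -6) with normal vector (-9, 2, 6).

8

The plane has equation n·(r − (4, 6, -6)) = 0, i.e. n·r = -60.
Then n·(-78, -109, -76) - (-60) = 88.
|n| = √(81 + 4 + 36) = 11, so the distance is |88|/11 = 8.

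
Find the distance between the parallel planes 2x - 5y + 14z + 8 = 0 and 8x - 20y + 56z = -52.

1/3

Divide the second equation by 4 to match normals: 2x - 5y + 14z = -13.
With common normal n = (2, -5, 14) (|n| = 15), the distance is |(-8) − (-13)|/|n| = 5/15 = 1/3.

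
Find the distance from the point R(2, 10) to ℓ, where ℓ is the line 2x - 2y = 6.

11√2/2

The normal to the line is n = (2, -2) with |n| = 2√2.
|n·R − 6| = |-16 − 6| = 22, so the distance is 22/(2√2) = 11/√2.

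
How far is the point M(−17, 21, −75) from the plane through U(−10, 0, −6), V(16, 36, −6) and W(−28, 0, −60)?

UV = (26, 36, 0) and UW = (−18, 0, −54), so a normal is n = UV × UW = (−1944, 1404, 648).
d = |(-1944)·(-17) + 1404·21 + 648·(-75) − 15552| / √(3779136 + 1971216 + 419904) = |-1620| / 2484 = 15/23.

15/23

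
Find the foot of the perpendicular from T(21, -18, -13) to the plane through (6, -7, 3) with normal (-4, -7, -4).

n = (-4, -7, -4), |n|² = 81, and n·T − 13 = 81.
t = 81/81 = 1, so the foot is T − t·n = (21, -18, -13) − 1·(-4, -7, -4) = (25, -11, -9).

(25, -11, -9)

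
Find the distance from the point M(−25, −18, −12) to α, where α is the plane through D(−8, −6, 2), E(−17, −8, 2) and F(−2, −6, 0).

10/11

DE = (−9, −2, 0) and DF = (6, 0, −2), so a normal is n = DE × DF = (4, −18, 12).
n = (4, −18, 12); n·P − 100 = -20; |n| = 22; distance = 20/22 = 10/11.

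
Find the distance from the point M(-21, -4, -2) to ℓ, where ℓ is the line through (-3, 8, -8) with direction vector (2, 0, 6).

6√14

Direction vector d = (2, 0, 6).
AP = (-18, -12, 6); AP·d = 0, |AP|² = 504, |d|² = 40.
distance² = |AP|² − (AP·d)²/|d|² = 504 − 0/40 = 504, so the distance is 6√14.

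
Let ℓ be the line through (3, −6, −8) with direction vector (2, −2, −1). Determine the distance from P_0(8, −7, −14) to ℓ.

√26

Direction vector d = (2, −2, −1).
AP = (5, −1, −6), and AP × d = (−11, −7, −8).
|AP × d|² = 234 and |d|² = 9, so the distance is √(234/9) = √26.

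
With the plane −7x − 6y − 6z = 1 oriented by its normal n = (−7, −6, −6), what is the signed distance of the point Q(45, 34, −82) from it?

-28/11

n·Q − 1 = -28.
|n| = 11, so the signed distance is -28/11.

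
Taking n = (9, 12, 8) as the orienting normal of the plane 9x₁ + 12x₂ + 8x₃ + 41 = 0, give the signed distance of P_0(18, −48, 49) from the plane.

n·P_0 − (-41) = 19.
|n| = 17, so the signed distance is 19/17.

19/17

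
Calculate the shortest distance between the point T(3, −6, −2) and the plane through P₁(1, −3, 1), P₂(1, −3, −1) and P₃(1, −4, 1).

P₁P₂ = (0, 0, −2) and P₁P₃ = (0, −1, 0), so a normal is n = P₁P₂ × P₁P₃ = (−2, 0, 0).
n = (−2, 0, 0); n·P − (-2) = -4; |n| = 2; distance = 4/2 = 2.

2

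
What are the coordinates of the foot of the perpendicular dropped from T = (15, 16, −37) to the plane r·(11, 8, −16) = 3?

(-7, 0, -5)

n = (11, 8, −16), |n|² = 441, and n·T − 3 = 882.
t = 882/441 = 2, so the foot is T − t·n = (15, 16, −37) − 2·(11, 8, −16) = (−7, 0, −5).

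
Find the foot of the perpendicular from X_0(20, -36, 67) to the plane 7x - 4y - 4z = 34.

(194/9, -332/9, 595/9)

The perpendicular from X_0 has direction n = (7, -4, -4): r = (20, -36, 67) + μ(7, -4, -4).
Substitute into the plane: n·(X_0 + μn) = 34 gives 16 + 81μ = 34, so μ = 2/9.
Foot = (20, -36, 67) + (2/9)·(7, -4, -4) = (194/9, -332/9, 595/9).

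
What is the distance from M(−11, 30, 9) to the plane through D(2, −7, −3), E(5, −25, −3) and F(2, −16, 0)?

DE = (3, −18, 0) and DF = (0, −9, 3), so a normal is n = DE × DF = (−54, −9, −27).
n = (−54, −9, −27); n·P − 36 = 45; |n| = 9√46; distance = 45/(9√46) = 5√46/46.

5/√46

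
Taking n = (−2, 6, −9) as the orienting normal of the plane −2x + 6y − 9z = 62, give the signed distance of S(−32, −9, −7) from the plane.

n·S − 62 = 11.
|n| = 11, so the signed distance is 11/11 = 1.

1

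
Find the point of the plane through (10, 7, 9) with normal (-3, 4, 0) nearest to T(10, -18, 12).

n = (-3, 4, 0), |n|² = 25, and n·T − (-2) = -100.
t = -100/25 = -4, so the foot is T − t·n = (10, -18, 12) − (-4)·(-3, 4, 0) = (-2, -2, 12).

(-2, -2, 12)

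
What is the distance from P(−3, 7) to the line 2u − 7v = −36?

19/√53

The normal to the line is n = (2, −7) with |n| = √53.
|n·P − (-36)| = |-55 − (-36)| = 19, so the distance is 19/√53.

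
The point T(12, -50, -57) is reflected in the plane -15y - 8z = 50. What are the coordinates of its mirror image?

With n = (0, -15, -8), the signed offset is (n·T − 50)/|n|² = 1156/289 = 4.
T' = T − 2t·n = (12, -50, -57) − 8·(0, -15, -8) = (12, 70, 7).

(12, 70, 7)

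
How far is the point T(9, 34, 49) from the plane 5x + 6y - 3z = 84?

d = |5·9 + 6·34 + (-3)·49 − 84| / √(25 + 36 + 9) = |18| / √70 = 9√70/35.

9√70/35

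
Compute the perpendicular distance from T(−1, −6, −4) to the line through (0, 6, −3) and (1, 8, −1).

A direction vector is d = (1, 2, 2).
AP = (−1, −12, −1); AP·d = -27, |AP|² = 146, |d|² = 9.
distance² = |AP|² − (AP·d)²/|d|² = 146 − 729/9 = 65, so the distance is √65.

√65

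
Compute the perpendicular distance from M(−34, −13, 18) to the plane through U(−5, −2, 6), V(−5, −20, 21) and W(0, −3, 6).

UV = (0, −18, 15) and UW = (5, −1, 0), so a normal is n = UV × UW = (15, 75, 90).
n = (15, 75, 90); n·P − 315 = -180; |n| = 15√62; distance = 180/(15√62) = 6√62/31.

6√62/31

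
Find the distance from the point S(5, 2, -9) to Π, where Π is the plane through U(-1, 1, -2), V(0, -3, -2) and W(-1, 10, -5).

UV = (1, -4, 0) and UW = (0, 9, -3), so a normal is n = UV × UW = (12, 3, 9).
Then n·(5, 2, -9) - (-27) = 12.
|n| = √(144 + 9 + 81) = 3√26, so the distance is |12|/(3√26) = 4/√26.

2√26/13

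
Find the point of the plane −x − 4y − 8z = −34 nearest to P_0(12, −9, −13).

n = (−1, −4, −8), |n|² = 81, and n·P_0 − (-34) = 162.
t = 162/81 = 2, so the foot is P_0 − t·n = (12, −9, −13) − 2·(−1, −4, −8) = (14, −1, 3).

(14, -1, 3)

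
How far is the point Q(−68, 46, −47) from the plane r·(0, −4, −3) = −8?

d = |(-4)·46 + (-3)·(-47) − (-8)| / √(0 + 16 + 9) = |-35| / 5 = 7.

7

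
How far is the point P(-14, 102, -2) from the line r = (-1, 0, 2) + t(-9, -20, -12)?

Direction vector d = (-9, -20, -12).
AP = (-13, 102, -4); AP·d = -1875, |AP|² = 10589, |d|² = 625.
distance² = |AP|² − (AP·d)²/|d|² = 10589 − 3515625/625 = 4964, so the distance is 2√1241.

2√1241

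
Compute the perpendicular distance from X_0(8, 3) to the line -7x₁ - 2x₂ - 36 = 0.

The normal to the line is n = (-7, -2) with |n| = √53.
|n·X_0 − 36| = |-62 − 36| = 98, so the distance is 98/√53 = 98√53/53.

98/√53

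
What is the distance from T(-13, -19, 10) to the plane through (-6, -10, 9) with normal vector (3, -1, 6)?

The plane has equation n·(r − (-6, -10, 9)) = 0, i.e. n·r = 46.
Then n·(-13, -19, 10) - 46 = -6.
|n| = √(9 + 1 + 36) = √46, so the distance is |-6|/√46 = 6/√46.

3√46/23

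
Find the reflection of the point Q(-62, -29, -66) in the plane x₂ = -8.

(-62, 13, -66)

n = (0, 1, 0), |n|² = 1, n·Q − (-8) = -21, so t = -21/1 = -21.
Foot F = Q − (-21)·n = (-62, -8, -66); the reflection is 2F − Q = (-62, 13, -66).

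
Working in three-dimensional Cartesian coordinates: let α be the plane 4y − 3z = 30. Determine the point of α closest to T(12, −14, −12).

The perpendicular from T has direction n = (0, 4, −3): r = (12, −14, −12) + t(0, 4, −3).
Substitute into the plane: n·(T + tn) = 30 gives -20 + 25t = 30, so t = 2.
Foot = (12, −14, −12) + 2·(0, 4, −3) = (12, −6, −18).

(12, -6, -18)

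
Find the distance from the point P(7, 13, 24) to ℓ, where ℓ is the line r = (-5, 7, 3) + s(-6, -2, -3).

6√5

Direction vector d = (-6, -2, -3).
AP = (12, 6, 21), and AP × d = (24, -90, 12).
|AP × d|² = 8820 and |d|² = 49, so the distance is √(8820/49) = √180 = 6√5.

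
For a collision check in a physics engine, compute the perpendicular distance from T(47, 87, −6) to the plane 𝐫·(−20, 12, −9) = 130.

28/25

n = (−20, 12, −9); n·P − 130 = 28; |n| = 25; distance = 28/25.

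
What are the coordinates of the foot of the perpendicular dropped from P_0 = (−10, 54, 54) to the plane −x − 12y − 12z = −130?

The perpendicular from P_0 has direction n = (−1, −12, −12): r = (−10, 54, 54) + t(−1, −12, −12).
Substitute into the plane: n·(P_0 + tn) = -130 gives -1286 + 289t = -130, so t = 4.
Foot = (−10, 54, 54) + 4·(−1, −12, −12) = (−14, 6, 6).

(-14, 6, 6)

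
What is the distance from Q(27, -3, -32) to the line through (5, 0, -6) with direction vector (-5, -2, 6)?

Direction vector d = (-5, -2, 6).
AP = (22, -3, -26), and AP × d = (-70, -2, -59).
|AP × d|² = 8385 and |d|² = 65, so the distance is √(8385/65) = √129.

√129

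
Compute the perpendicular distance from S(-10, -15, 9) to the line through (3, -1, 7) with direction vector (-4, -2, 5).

3√21

Direction vector d = (-4, -2, 5).
AP = (-13, -14, 2), and AP × d = (-66, 57, -30).
|AP × d|² = 8505 and |d|² = 45, so the distance is √(8505/45) = √189 = 3√21.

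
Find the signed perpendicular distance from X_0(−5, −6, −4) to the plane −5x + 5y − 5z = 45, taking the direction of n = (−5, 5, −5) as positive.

-2√3

n·X_0 − 45 = -30.
|n| = 5√3, so the signed distance is -2√3.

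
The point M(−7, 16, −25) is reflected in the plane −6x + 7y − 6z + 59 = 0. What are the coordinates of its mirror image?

(29, -26, 11)

With n = (−6, 7, −6), the signed offset is (n·M − (-59))/|n|² = 363/121 = 3.
M' = M − 2t·n = (−7, 16, −25) − 6·(−6, 7, −6) = (29, −26, 11).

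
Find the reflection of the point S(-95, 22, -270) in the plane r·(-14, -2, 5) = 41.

(-1621/15, 302/15, -796/3)

n = (-14, -2, 5), |n|² = 225, n·S − 41 = -105, so t = -105/225 = -7/15.
Foot F = S − (-7/15)·n = (-1523/15, 316/15, -803/3); the reflection is 2F − S = (-1621/15, 302/15, -796/3).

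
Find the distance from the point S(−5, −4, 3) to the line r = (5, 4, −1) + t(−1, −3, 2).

Direction vector d = (−1, −3, 2).
AP = (−10, −8, 4), and AP × d = (−4, 16, 22).
|AP × d|² = 756 and |d|² = 14, so the distance is √(756/14) = √54 = 3√6.

3√6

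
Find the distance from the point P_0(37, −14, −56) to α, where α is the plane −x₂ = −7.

n = (0, −1, 0); n·P − (-7) = 21; |n| = 1; distance = 21/1 = 21.

21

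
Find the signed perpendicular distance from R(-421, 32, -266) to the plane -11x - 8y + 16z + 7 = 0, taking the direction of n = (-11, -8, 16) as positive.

6

n·R − (-7) = 126.
|n| = 21, so the signed distance is 126/21 = 6.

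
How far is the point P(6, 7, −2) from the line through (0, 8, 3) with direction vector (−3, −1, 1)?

Direction vector d = (−3, −1, 1).
AP = (6, −1, −5); AP·d = -22, |AP|² = 62, |d|² = 11.
distance² = |AP|² − (AP·d)²/|d|² = 62 − 484/11 = 18, so the distance is 3√2.

3√2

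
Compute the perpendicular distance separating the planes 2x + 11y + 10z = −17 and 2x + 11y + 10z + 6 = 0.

11/15

Both planes have normal n = (2, 11, 10), |n| = 15. Any point on the first plane is at distance |(-6) − (-17)|/|n| = 11/15 from the second.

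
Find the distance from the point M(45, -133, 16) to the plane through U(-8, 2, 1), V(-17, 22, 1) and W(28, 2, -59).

UV = (-9, 20, 0) and UW = (36, 0, -60), so a normal is n = UV × UW = (-1200, -540, -720).
n = (-1200, -540, -720); n·P − 7800 = -1500; |n| = 1500; distance = 1500/1500 = 1.

1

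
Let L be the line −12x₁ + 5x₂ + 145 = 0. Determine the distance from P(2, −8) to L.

d = |(-12)·2 + 5·(-8) − (-145)| / √(144 + 25) = |81|/13 = 81/13.

81/13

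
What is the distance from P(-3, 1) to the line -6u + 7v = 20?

The normal to the line is n = (-6, 7) with |n| = √85.
|n·P − 20| = |25 − 20| = 5, so the distance is 5/√85 = √85/17.

5/√85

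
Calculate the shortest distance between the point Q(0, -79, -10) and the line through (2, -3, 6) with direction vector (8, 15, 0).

Direction vector d = (8, 15, 0).
AP = (-2, -76, -16); AP·d = -1156, |AP|² = 6036, |d|² = 289.
distance² = |AP|² − (AP·d)²/|d|² = 6036 − 1336336/289 = 1412, so the distance is 2√353.

2√353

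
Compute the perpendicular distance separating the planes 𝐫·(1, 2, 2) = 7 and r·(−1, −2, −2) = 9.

Divide the second equation by -1 to match normals: x + 2y + 2z = -9.
Both planes have normal n = (1, 2, 2), |n| = 3. Any point on the first plane is at distance |(-9) − 7|/|n| = 16/3 from the second.

16/3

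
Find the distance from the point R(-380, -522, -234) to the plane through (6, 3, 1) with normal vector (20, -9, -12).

7

The plane has equation n·(r − (6, 3, 1)) = 0, i.e. n·r = 81.
Then n·(-380, -522, -234) - 81 = -175.
|n| = √(400 + 81 + 144) = 25, so the distance is |-175|/25 = 7.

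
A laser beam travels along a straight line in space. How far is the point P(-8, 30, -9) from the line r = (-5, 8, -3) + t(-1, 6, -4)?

2√13

Direction vector d = (-1, 6, -4).
AP = (-3, 22, -6), and AP × d = (-52, -6, 4).
|AP × d|² = 2756 and |d|² = 53, so the distance is √(2756/53) = √52 = 2√13.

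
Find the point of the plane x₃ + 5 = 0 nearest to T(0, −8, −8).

n = (0, 0, 1), |n|² = 1, and n·T − (-5) = -3.
t = -3/1 = -3, so the foot is T − t·n = (0, −8, −8) − (-3)·(0, 0, 1) = (0, −8, −5).

(0, -8, -5)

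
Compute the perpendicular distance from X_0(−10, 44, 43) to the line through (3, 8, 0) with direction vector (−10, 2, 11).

Direction vector d = (−10, 2, 11).
AP = (−13, 36, 43), and AP × d = (310, −287, 334).
|AP × d|² = 290025 and |d|² = 225, so the distance is √(290025/225) = √1289.

√1289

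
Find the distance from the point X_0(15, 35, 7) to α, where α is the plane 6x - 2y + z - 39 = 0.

Normal vector n = (6, -2, 1), and n·(15, 35, 7) - 39 = -12.
|n| = √(36 + 4 + 1) = √41, so the distance is |-12|/√41 = 12√41/41.

12/√41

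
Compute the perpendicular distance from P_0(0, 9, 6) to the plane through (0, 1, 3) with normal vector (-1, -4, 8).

The plane has equation n·(r − (0, 1, 3)) = 0, i.e. n·r = 20.
Then n·(0, 9, 6) - 20 = -8.
|n| = √(1 + 16 + 64) = 9, so the distance is |-8|/9 = 8/9.

8/9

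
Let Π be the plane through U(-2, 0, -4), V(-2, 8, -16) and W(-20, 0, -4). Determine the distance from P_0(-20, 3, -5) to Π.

7√13/13

UV = (0, 8, -12) and UW = (-18, 0, 0), so a normal is n = UV × UW = (0, 216, 144).
d = |216·3 + 144·(-5) − (-576)| / √(0 + 46656 + 20736) = |504| / (72√13) = 7/√13.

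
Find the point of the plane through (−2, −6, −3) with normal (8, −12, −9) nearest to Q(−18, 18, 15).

(-2, -6, -3)

The perpendicular from Q has direction n = (8, −12, −9): r = (−18, 18, 15) + μ(8, −12, −9).
Substitute into the plane: n·(Q + μn) = 83 gives -495 + 289μ = 83, so μ = 2.
Foot = (−18, 18, 15) + 2·(8, −12, −9) = (−2, −6, −3).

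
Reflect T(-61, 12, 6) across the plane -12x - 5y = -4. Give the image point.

(35, 52, 6)

n = (-12, -5, 0), |n|² = 169, n·T − (-4) = 676, so t = 676/169 = 4.
Foot F = T − 4·n = (-13, 32, 6); the reflection is 2F − T = (35, 52, 6).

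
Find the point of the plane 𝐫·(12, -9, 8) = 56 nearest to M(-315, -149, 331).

(-5463/17, -2452/17, 5555/17)

The perpendicular from M has direction n = (12, -9, 8): r = (-315, -149, 331) + λ(12, -9, 8).
Substitute into the plane: n·(M + λn) = 56 gives 209 + 289λ = 56, so λ = -9/17.
Foot = (-315, -149, 331) + (-9/17)·(12, -9, 8) = (-5463/17, -2452/17, 5555/17).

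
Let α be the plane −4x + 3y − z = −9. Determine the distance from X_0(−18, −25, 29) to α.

23√26/26

d = |(-4)·(-18) + 3·(-25) + (-1)·29 − (-9)| / √(16 + 9 + 1) = |-23| / √26 = 23/√26.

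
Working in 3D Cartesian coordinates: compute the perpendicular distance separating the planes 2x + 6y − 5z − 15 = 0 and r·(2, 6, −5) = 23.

8√65/65

Both planes have normal n = (2, 6, −5), |n| = √65. Any point on the first plane is at distance |23 − 15|/|n| = 8/√65 = 8√65/65 from the second.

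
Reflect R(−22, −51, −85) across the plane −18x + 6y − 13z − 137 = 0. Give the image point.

(50, -75, -33)

With n = (−18, 6, −13), the signed offset is (n·R − 137)/|n|² = 1058/529 = 2.
R' = R − 2t·n = (−22, −51, −85) − 4·(−18, 6, −13) = (50, −75, −33).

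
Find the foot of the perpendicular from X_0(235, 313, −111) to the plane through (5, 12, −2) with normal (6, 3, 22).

n = (6, 3, 22), |n|² = 529, and n·X_0 − 22 = -115.
t = -115/529 = -5/23, so the foot is X_0 − t·n = (235, 313, −111) − (-5/23)·(6, 3, 22) = (5435/23, 7214/23, −2443/23).

(5435/23, 7214/23, -2443/23)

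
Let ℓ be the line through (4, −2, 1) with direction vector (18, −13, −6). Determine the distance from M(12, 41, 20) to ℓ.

Direction vector d = (18, −13, −6).
AP = (8, 43, 19); AP·d = -529, |AP|² = 2274, |d|² = 529.
distance² = |AP|² − (AP·d)²/|d|² = 2274 − 279841/529 = 1745, so the distance is √1745.

√1745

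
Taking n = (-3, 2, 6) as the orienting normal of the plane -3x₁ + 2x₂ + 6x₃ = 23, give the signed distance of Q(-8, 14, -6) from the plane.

-1

n·Q − 23 = -7.
|n| = 7, so the signed distance is -7/7 = -1.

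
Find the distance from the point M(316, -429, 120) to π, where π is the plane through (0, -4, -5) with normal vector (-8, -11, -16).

7

The plane has equation n·(r − (0, -4, -5)) = 0, i.e. n·r = 124.
n = (-8, -11, -16); n·P − 124 = 147; |n| = 21; distance = 147/21 = 7.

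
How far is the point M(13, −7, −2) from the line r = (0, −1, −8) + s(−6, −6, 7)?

√241

Direction vector d = (−6, −6, 7).
AP = (13, −6, 6), and AP × d = (−6, −127, −114).
|AP × d|² = 29161 and |d|² = 121, so the distance is √(29161/121) = √241.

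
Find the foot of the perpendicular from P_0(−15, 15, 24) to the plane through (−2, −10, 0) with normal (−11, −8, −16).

(-26, 7, 8)

n = (−11, −8, −16), |n|² = 441, and n·P_0 − 102 = -441.
t = -441/441 = -1, so the foot is P_0 − t·n = (−15, 15, 24) − (-1)·(−11, −8, −16) = (−26, 7, 8).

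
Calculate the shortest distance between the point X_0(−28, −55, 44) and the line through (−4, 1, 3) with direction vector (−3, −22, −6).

√3277

Direction vector d = (−3, −22, −6).
AP = (−24, −56, 41); AP·d = 1058, |AP|² = 5393, |d|² = 529.
distance² = |AP|² − (AP·d)²/|d|² = 5393 − 1119364/529 = 3277, so the distance is √3277.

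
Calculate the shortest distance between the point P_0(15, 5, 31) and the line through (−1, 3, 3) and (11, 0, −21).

12√5

A direction vector is d = (12, −3, −24).
AP = (16, 2, 28); AP·d = -486, |AP|² = 1044, |d|² = 729.
distance² = |AP|² − (AP·d)²/|d|² = 1044 − 236196/729 = 720, so the distance is 12√5.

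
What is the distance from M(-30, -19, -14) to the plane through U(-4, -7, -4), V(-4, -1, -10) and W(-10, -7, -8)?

UV = (0, 6, -6) and UW = (-6, 0, -4), so a normal is n = UV × UW = (-24, 36, 36).
Then n·(-30, -19, -14) - (-300) = -168.
|n| = √(576 + 1296 + 1296) = 12√22, so the distance is |-168|/(12√22) = 14/√22.

14/√22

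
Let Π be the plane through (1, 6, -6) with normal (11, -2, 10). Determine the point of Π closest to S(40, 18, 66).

(-15, 28, 16)

n = (11, -2, 10), |n|² = 225, and n·S − (-61) = 1125.
t = 1125/225 = 5, so the foot is S − t·n = (40, 18, 66) − 5·(11, -2, 10) = (-15, 28, 16).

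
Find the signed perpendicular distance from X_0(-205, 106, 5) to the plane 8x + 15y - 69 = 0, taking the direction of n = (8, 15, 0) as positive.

n·X_0 − 69 = -119.
|n| = 17, so the signed distance is -119/17 = -7.

-7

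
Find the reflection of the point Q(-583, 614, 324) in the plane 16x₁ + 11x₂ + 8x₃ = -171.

n = (16, 11, 8), |n|² = 441, n·Q − (-171) = 189, so t = 189/441 = 3/7.
Foot F = Q − (3/7)·n = (-4129/7, 4265/7, 2244/7); the reflection is 2F − Q = (-4177/7, 4232/7, 2220/7).

(-4177/7, 4232/7, 2220/7)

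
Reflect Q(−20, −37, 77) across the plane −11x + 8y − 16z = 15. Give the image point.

With n = (−11, 8, −16), the signed offset is (n·Q − 15)/|n|² = -1323/441 = -3.
Q' = Q − 2t·n = (−20, −37, 77) − (-6)·(−11, 8, −16) = (−86, 11, −19).

(-86, 11, -19)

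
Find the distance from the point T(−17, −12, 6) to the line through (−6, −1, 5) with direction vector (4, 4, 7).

9√2

Direction vector d = (4, 4, 7).
AP = (−11, −11, 1); AP·d = -81, |AP|² = 243, |d|² = 81.
distance² = |AP|² − (AP·d)²/|d|² = 243 − 6561/81 = 162, so the distance is 9√2.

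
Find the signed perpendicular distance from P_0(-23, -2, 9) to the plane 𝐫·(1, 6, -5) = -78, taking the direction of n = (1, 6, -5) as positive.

n·P_0 − (-78) = -2.
|n| = √62, so the signed distance is -2/√62.

-2/√62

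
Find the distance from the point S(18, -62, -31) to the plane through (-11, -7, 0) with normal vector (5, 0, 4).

The plane has equation n·(r − (-11, -7, 0)) = 0, i.e. n·r = -55.
d = |5·18 + 4·(-31) − (-55)| / √(25 + 0 + 16) = |21| / √41 = 21/√41.

21√41/41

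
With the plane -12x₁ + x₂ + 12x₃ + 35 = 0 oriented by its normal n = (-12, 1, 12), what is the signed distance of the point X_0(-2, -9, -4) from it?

2/17

n·X_0 − (-35) = 2.
|n| = 17, so the signed distance is 2/17.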